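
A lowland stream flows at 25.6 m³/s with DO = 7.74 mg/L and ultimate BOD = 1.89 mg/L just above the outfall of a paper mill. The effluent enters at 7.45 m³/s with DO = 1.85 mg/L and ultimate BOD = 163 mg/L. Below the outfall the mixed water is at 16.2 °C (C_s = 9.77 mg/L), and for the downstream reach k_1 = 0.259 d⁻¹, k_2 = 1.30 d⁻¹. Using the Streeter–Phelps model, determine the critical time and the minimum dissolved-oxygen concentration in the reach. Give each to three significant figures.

t_c ≈ 1.13 d; minimum DO ≈ 4.09 mg/L

Mixed DO = (25.6×7.74 + 7.45×1.85)/(25.6+7.45) = 211.9/33.05 = 6.412 mg/L.
Mixed L₀ = (25.6×1.89 + 7.45×163)/(33.05) = 1263/33.05 = 38.21 mg/L.
Initial deficit D₀ = C_s − DO₀ = 9.77 − 6.412 = 3.358 mg/L.
t_c = (1/1.041) ln[(1.30/0.259)(1 − 3.358×1.041/(0.259×38.21))] = 0.9606 × ln(3.246) = 1.131 d.
D_c = (0.259/1.30) × 38.21 × e^(−0.259×1.131) = 0.1992 × 38.21 × 0.7460 = 5.679 mg/L.
Minimum DO = 9.77 − 5.679 = 4.091 mg/L.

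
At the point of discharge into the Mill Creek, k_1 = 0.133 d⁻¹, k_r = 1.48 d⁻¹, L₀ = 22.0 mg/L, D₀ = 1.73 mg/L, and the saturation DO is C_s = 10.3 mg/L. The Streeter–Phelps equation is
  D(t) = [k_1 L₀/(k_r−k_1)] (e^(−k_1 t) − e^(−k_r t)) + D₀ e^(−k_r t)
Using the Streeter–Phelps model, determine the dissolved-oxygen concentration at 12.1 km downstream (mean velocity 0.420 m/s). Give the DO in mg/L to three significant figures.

Travel time t = x/v = 12.1 km / (0.420 m/s) = 12100 m / 0.420 m/s = 28810 s = 0.3334 d.
k_1 L₀/(k_r−k_1) = 0.133×22.0/(1.48−0.133) = 2.926/1.347 = 2.172 mg/L.
e^(−k_1 t) = e^(−0.133×0.3334) = 0.9566; e^(−k_r t) = e^(−1.48×0.3334) = 0.6105.
D = 2.172 × (0.9566 − 0.6105) + 1.73 × 0.6105 = 0.7519 + 1.056 = 1.808 mg/L.
DO = C_s − D = 10.3 − 1.808 = 8.492 mg/L.

DO ≈ 8.49 mg/L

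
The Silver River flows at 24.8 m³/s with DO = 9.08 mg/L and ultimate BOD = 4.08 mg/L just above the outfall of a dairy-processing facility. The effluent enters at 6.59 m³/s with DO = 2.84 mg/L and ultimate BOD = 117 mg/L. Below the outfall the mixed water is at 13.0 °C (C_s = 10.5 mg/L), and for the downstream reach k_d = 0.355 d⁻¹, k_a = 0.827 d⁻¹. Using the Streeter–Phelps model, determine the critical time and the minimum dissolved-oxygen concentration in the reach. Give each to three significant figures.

t_c ≈ 1.50 d; minimum DO ≈ 3.48 mg/L

Mixed DO = (24.8×9.08 + 6.59×2.84)/(24.8+6.59) = 243.9/31.39 = 7.770 mg/L.
Mixed L₀ = (24.8×4.08 + 6.59×117)/(31.39) = 872.2/31.39 = 27.79 mg/L.
Initial deficit D₀ = C_s − DO₀ = 10.5 − 7.770 = 2.730 mg/L.
t_c = (1/0.4720) ln[(0.827/0.355)(1 − 2.730×0.4720/(0.355×27.79))] = 2.119 × ln(2.025) = 1.495 d.
D_c = (0.355/0.827) × 27.79 × e^(−0.355×1.495) = 0.4293 × 27.79 × 0.5882 = 7.015 mg/L.
Minimum DO = 10.5 − 7.015 = 3.485 mg/L.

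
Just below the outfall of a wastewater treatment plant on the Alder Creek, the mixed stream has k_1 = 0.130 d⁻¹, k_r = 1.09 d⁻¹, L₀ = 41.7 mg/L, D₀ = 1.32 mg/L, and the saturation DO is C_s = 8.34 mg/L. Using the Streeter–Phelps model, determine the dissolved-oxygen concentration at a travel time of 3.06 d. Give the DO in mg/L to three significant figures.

DO ≈ 4.70 mg/L

k_1 L₀/(k_r−k_1) = 0.130×41.7/(1.09−0.130) = 5.421/0.9600 = 5.647 mg/L.
e^(−k_1 t) = e^(−0.130×3.060) = 0.6718; e^(−k_r t) = e^(−1.09×3.060) = 0.03560.
D = 5.647 × (0.6718 − 0.03560) + 1.32 × 0.03560 = 3.593 + 0.04699 = 3.640 mg/L.
DO = C_s − D = 8.34 − 3.640 = 4.700 mg/L.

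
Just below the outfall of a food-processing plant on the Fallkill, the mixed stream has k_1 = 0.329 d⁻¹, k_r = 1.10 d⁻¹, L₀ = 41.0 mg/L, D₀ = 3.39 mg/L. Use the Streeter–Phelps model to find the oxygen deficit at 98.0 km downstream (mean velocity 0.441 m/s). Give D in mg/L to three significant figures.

Travel time t = x/v = 98.0 km / (0.441 m/s) = 98000 m / 0.441 m/s = 222200 s = 2.572 d.
k_1 L₀/(k_r−k_1) = 0.329×41.0/(1.10−0.329) = 13.49/0.7710 = 17.50 mg/L.
e^(−k_1 t) = e^(−0.329×2.572) = 0.4290; e^(−k_r t) = e^(−1.10×2.572) = 0.05906.
D = 17.50 × (0.4290 − 0.05906) + 3.39 × 0.05906 = 6.473 + 0.2002 = 6.673 mg/L.

D ≈ 6.67 mg/L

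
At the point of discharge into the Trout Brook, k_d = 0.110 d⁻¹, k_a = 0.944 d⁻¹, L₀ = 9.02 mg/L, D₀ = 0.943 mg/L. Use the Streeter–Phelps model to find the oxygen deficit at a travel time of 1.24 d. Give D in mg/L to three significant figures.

k_d L₀/(k_a−k_d) = 0.110×9.02/(0.944−0.110) = 0.9922/0.8340 = 1.190 mg/L.
e^(−k_d t) = e^(−0.110×1.240) = 0.8725; e^(−k_a t) = e^(−0.944×1.240) = 0.3102.
D = 1.190 × (0.8725 − 0.3102) + 0.943 × 0.3102 = 0.6690 + 0.2925 = 0.9615 mg/L.

D ≈ 0.961 mg/L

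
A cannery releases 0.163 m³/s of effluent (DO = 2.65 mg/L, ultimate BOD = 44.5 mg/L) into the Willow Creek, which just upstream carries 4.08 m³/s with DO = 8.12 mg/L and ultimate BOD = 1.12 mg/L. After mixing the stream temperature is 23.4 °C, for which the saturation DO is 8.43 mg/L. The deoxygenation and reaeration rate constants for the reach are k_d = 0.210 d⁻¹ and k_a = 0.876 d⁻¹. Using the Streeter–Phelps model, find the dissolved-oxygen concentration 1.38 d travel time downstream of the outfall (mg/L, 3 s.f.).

DO ≈ 7.88 mg/L

Mixed DO = (4.08×8.12 + 0.163×2.65)/(4.08+0.163) = 33.56/4.243 = 7.910 mg/L.
Mixed L₀ = (4.08×1.12 + 0.163×44.5)/(4.243) = 11.82/4.243 = 2.786 mg/L.
Initial deficit D₀ = C_s − DO₀ = 8.43 − 7.910 = 0.5201 mg/L.
D(1.38) = [0.210×2.786/(0.876−0.210)](e^(−0.210×1.38) − e^(−0.876×1.38)) + 0.5201 e^(−0.876×1.38)
= 0.8786 × (0.7484 − 0.2985) + 0.5201 × 0.2985 = 0.5506 mg/L.
DO = 8.43 − 0.5506 = 7.879 mg/L.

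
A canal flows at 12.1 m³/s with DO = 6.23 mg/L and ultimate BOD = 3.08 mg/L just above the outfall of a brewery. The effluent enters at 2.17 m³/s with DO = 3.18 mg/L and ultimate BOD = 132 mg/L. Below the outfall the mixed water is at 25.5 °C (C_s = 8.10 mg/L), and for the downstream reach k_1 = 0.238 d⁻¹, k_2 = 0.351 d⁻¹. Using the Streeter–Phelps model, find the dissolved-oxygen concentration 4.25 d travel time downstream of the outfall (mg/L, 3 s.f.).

Mixed DO = (12.1×6.23 + 2.17×3.18)/(12.1+2.17) = 82.28/14.27 = 5.766 mg/L.
Mixed L₀ = (12.1×3.08 + 2.17×132)/(14.27) = 323.7/14.27 = 22.68 mg/L.
Initial deficit D₀ = C_s − DO₀ = 8.10 − 5.766 = 2.334 mg/L.
D(4.25) = [0.238×22.68/(0.351−0.238)](e^(−0.238×4.25) − e^(−0.351×4.25)) + 2.334 e^(−0.351×4.25)
= 47.78 × (0.3637 − 0.2250) + 2.334 × 0.2250 = 7.152 mg/L.
DO = 8.10 − 7.152 = 0.9484 mg/L.

DO ≈ 0.948 mg/L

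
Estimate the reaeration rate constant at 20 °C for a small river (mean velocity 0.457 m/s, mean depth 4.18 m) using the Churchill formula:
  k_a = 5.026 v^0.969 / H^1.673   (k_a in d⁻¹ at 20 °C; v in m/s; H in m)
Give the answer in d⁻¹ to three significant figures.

k_a = 5.026 × 0.457^0.969 / 4.18^1.673 = 5.026 × 0.4682 / 10.95 = 0.2150 d⁻¹.

k_a ≈ 0.215 d⁻¹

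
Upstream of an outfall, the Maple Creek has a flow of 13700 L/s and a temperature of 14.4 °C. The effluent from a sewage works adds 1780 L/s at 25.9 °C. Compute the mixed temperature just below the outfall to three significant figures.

Flow-weighted mixing: C = (Q_r C_r + Q_w C_w)/(Q_r + Q_w)
= (13700×14.4 + 1780×25.9)/(13700 + 1780) = 243400/15480 = 15.72 °C.

15.7 °C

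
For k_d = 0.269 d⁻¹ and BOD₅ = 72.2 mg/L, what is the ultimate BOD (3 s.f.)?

L₀ ≈ 97.6 mg/L

BOD₅ = L₀(1 − e^(−5k_d)) ⇒ L₀ = BOD₅ / (1 − e^(−5×0.269))
= 72.2 / (1 − 0.2605) = 72.2 / 0.7395 = 97.64 mg/L.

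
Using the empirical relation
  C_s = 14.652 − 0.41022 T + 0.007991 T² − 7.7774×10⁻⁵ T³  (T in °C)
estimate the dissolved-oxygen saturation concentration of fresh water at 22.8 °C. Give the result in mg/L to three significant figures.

C_s ≈ 8.53 mg/L

C_s = 14.652 − 0.41022×22.8 + 0.007991×22.8² − 7.7774×10⁻⁵×22.8³ = 8.531 mg/L.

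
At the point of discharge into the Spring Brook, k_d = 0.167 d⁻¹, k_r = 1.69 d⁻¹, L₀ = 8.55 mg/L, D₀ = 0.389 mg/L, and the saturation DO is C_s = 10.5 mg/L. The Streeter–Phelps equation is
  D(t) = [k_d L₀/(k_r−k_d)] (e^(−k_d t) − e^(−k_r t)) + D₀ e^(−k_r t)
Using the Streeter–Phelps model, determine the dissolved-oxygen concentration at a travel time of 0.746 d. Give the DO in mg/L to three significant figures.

k_d L₀/(k_r−k_d) = 0.167×8.55/(1.69−0.167) = 1.428/1.523 = 0.9375 mg/L.
e^(−k_d t) = e^(−0.167×0.7460) = 0.8829; e^(−k_r t) = e^(−1.69×0.7460) = 0.2834.
D = 0.9375 × (0.8829 − 0.2834) + 0.389 × 0.2834 = 0.5620 + 0.1103 = 0.6722 mg/L.
DO = C_s − D = 10.5 − 0.6722 = 9.828 mg/L.

DO ≈ 9.83 mg/L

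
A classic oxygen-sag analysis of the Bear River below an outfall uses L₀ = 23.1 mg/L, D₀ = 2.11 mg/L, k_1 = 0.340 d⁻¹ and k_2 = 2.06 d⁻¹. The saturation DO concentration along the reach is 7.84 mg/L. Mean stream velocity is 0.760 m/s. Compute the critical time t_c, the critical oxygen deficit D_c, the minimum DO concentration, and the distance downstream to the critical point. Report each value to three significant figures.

t_c ≈ 0.687 d; D_c ≈ 3.02 mg/L; min DO ≈ 4.82 mg/L; x_c ≈ 45.1 km

With k_2/k_1 = 6.059 and 1 − D₀(k_2−k_1)/(k_1 L₀) = 0.5379,
t_c = ln(6.059 × 0.5379) / (2.06 − 0.340) = ln(3.259) / 1.720 = 1.181/1.720 = 0.6869 d.
L(t_c) = L₀ e^(−k_1 t_c) = 23.1 × 0.7917 = 18.29 mg/L, and at the critical point k_2 D_c = k_1 L, so D_c = (0.340/2.06) × 18.29 = 3.019 mg/L.
Minimum DO = C_s − D_c = 7.84 − 3.019 = 4.821 mg/L.
x_c = v t_c = 0.760 m/s × 0.6869 d × 86400 s/d = 45100 m ≈ 45.1 km.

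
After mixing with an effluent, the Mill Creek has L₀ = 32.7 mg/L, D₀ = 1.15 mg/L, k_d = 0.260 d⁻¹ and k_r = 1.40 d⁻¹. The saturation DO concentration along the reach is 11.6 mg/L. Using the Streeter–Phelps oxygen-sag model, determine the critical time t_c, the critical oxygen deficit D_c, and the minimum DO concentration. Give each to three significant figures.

At the critical point dD/dt = 0, so k_d L₀ e^(−k_d t) = k_r D. Substituting D(t) from the Streeter–Phelps equation and solving for t gives
t_c = ln[(k_r/k_d)(1 − D₀(k_r−k_d)/(k_d L₀))] / (k_r−k_d).
Here k_r−k_d = 1.140 d⁻¹ and 1 − D₀(k_r−k_d)/(k_d L₀) = 1 − 1.15×1.140/(0.260×32.7) = 0.8458, so
t_c = ln(5.385 × 0.8458) / 1.140 = 1.516 / 1.140 = 1.330 d.
D_c = (k_d/k_r) L₀ e^(−k_d t_c) = (0.260/1.40) × 32.7 × e^(−0.260×1.330) = 0.1857 × 32.7 × 0.7077 = 4.298 mg/L.
Minimum DO = C_s − D_c = 11.6 − 4.298 = 7.302 mg/L.

t_c ≈ 1.33 d; D_c ≈ 4.30 mg/L; min DO ≈ 7.30 mg/L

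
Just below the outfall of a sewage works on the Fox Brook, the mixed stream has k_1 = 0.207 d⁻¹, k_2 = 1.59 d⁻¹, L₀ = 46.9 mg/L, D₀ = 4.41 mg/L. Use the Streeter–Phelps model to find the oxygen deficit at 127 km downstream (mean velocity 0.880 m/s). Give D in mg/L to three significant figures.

D ≈ 4.78 mg/L

Travel time t = x/v = 127 km / (0.880 m/s) = 127000 m / 0.880 m/s = 144300 s = 1.670 d.
k_1 L₀/(k_2−k_1) = 0.207×46.9/(1.59−0.207) = 9.708/1.383 = 7.020 mg/L.
e^(−k_1 t) = e^(−0.207×1.670) = 0.7077; e^(−k_2 t) = e^(−1.59×1.670) = 0.07024.
D = 7.020 × (0.7077 − 0.07024) + 4.41 × 0.07024 = 4.475 + 0.3098 = 4.784 mg/L.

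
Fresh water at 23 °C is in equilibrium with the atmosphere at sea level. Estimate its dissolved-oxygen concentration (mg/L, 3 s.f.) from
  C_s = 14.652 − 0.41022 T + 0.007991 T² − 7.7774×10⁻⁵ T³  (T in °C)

C_s ≈ 8.50 mg/L

C_s = 14.652 − 0.41022×23 + 0.007991×23² − 7.7774×10⁻⁵×23³ = 8.498 mg/L.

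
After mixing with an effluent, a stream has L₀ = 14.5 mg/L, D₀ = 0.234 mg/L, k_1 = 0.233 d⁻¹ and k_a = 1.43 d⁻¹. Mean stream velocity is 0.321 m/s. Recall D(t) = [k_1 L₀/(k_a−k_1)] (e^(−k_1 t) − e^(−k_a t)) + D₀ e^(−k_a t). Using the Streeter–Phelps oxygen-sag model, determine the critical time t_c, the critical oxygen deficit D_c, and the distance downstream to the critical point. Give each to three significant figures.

t_c ≈ 1.44 d; D_c ≈ 1.69 mg/L; x_c ≈ 40.0 km

With k_a/k_1 = 6.137 and 1 − D₀(k_a−k_1)/(k_1 L₀) = 0.9171,
t_c = ln(6.137 × 0.9171) / (1.43 − 0.233) = ln(5.629) / 1.197 = 1.728/1.197 = 1.443 d.
L(t_c) = L₀ e^(−k_1 t_c) = 14.5 × 0.7144 = 10.36 mg/L, and at the critical point k_a D_c = k_1 L, so D_c = (0.233/1.43) × 10.36 = 1.688 mg/L.
x_c = v t_c = 0.321 m/s × 1.443 d × 86400 s/d = 40030 m ≈ 40.0 km.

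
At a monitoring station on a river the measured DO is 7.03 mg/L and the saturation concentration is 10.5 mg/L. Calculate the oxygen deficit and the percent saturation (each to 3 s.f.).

D = C_s − C = 10.5 − 7.03 = 3.47 mg/L.
% saturation = 7.03/10.5 × 100 = 67.0 %.

D ≈ 3.47 mg/L; 67.0 % saturation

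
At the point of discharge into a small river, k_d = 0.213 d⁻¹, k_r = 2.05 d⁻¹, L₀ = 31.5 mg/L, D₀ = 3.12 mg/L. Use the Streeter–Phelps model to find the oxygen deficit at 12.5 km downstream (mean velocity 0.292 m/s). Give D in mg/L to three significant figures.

D ≈ 3.09 mg/L

Travel time t = x/v = 12.5 km / (0.292 m/s) = 12500 m / 0.292 m/s = 42810 s = 0.4955 d.
k_d L₀/(k_r−k_d) = 0.213×31.5/(2.05−0.213) = 6.710/1.837 = 3.652 mg/L.
e^(−k_d t) = e^(−0.213×0.4955) = 0.8998; e^(−k_r t) = e^(−2.05×0.4955) = 0.3621.
D = 3.652 × (0.8998 − 0.3621) + 3.12 × 0.3621 = 1.964 + 1.130 = 3.094 mg/L.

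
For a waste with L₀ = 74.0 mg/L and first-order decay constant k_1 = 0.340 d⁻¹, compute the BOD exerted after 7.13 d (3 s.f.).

y ≈ 67.4 mg/L

y_t = L₀(1 − e^(−k_1 t)) = 74.0 × (1 − e^(−0.340×7.13))
= 74.0 × (1 − 0.08855) = 74.0 × 0.9115 = 67.45 mg/L.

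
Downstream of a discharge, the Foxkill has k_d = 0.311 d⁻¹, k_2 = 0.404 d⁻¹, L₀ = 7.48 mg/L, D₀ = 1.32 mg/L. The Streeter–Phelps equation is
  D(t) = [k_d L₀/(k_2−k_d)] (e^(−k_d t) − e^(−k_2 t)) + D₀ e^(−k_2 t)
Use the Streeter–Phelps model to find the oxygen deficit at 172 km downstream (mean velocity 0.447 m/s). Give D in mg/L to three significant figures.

Travel time t = x/v = 172 km / (0.447 m/s) = 172000 m / 0.447 m/s = 384800 s = 4.454 d.
k_d L₀/(k_2−k_d) = 0.311×7.48/(0.404−0.311) = 2.326/0.09300 = 25.01 mg/L.
e^(−k_d t) = e^(−0.311×4.454) = 0.2503; e^(−k_2 t) = e^(−0.404×4.454) = 0.1654.
D = 25.01 × (0.2503 − 0.1654) + 1.32 × 0.1654 = 2.123 + 0.2184 = 2.342 mg/L.

D ≈ 2.34 mg/L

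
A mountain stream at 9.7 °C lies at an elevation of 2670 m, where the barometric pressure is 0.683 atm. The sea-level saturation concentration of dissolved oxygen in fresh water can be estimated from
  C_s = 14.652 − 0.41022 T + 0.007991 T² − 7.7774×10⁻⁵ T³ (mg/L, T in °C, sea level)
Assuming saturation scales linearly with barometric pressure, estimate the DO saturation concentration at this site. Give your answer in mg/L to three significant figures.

At sea level: C_s = 14.652 − 0.41022×9.7 + 0.007991×9.7² − 7.7774×10⁻⁵×9.7³ = 11.35 mg/L.
Pressure correction: C_s' = 11.35 × 0.683 = 7.755 mg/L.

C_s ≈ 7.75 mg/L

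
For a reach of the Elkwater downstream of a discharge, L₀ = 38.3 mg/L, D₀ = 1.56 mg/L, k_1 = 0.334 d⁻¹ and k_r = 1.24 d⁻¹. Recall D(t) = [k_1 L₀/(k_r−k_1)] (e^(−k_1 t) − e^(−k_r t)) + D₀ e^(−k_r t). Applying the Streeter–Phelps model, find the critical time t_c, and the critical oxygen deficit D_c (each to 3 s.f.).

With k_r/k_1 = 3.713 and 1 − D₀(k_r−k_1)/(k_1 L₀) = 0.8895,
t_c = ln(3.713 × 0.8895) / (1.24 − 0.334) = ln(3.302) / 0.9060 = 1.195/0.9060 = 1.319 d.
D_c = (k_1/k_r) L₀ e^(−k_1 t_c) = (0.334/1.24) × 38.3 × e^(−0.334×1.319) = 0.2694 × 38.3 × 0.6438 = 6.641 mg/L.

t_c ≈ 1.32 d; D_c ≈ 6.64 mg/L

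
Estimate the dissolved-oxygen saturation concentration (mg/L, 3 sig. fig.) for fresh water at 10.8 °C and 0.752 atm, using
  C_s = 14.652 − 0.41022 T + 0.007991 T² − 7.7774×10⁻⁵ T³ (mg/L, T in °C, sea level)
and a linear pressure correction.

C_s ≈ 8.31 mg/L

At sea level: C_s = 14.652 − 0.41022×10.8 + 0.007991×10.8² − 7.7774×10⁻⁵×10.8³ = 11.06 mg/L.
Pressure correction: C_s' = 11.06 × 0.752 = 8.314 mg/L.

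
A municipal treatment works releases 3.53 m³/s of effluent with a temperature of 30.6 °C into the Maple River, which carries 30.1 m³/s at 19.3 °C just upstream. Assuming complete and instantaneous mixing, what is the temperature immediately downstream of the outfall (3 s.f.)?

20.5 °C

Flow-weighted mixing: C = (Q_r C_r + Q_w C_w)/(Q_r + Q_w)
= (30.1×19.3 + 3.53×30.6)/(30.1 + 3.53) = 688.9/33.63 = 20.49 °C.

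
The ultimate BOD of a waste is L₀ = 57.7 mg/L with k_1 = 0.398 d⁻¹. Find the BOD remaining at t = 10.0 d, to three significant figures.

L_t = L₀ e^(−k_1 t) = 57.7 × e^(−0.398×10.0) = 57.7 × 0.01869 = 1.078 mg/L.

L ≈ 1.08 mg/L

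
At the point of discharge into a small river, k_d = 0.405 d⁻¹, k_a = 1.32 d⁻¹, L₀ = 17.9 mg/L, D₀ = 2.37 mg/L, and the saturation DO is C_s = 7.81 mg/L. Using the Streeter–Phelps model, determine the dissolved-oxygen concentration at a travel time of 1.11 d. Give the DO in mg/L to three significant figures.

k_d L₀/(k_a−k_d) = 0.405×17.9/(1.32−0.405) = 7.250/0.9150 = 7.923 mg/L.
e^(−k_d t) = e^(−0.405×1.110) = 0.6379; e^(−k_a t) = e^(−1.32×1.110) = 0.2310.
D = 7.923 × (0.6379 − 0.2310) + 2.37 × 0.2310 = 3.224 + 0.5475 = 3.771 mg/L.
DO = C_s − D = 7.81 − 3.771 = 4.039 mg/L.

DO ≈ 4.04 mg/L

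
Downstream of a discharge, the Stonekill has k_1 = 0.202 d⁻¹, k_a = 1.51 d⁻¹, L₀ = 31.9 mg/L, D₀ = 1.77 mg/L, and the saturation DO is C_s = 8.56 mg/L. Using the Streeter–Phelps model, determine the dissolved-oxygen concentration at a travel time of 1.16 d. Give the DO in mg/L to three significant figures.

k_1 L₀/(k_a−k_1) = 0.202×31.9/(1.51−0.202) = 6.444/1.308 = 4.926 mg/L.
e^(−k_1 t) = e^(−0.202×1.160) = 0.7911; e^(−k_a t) = e^(−1.51×1.160) = 0.1735.
D = 4.926 × (0.7911 − 0.1735) + 1.77 × 0.1735 = 3.043 + 0.3071 = 3.350 mg/L.
DO = C_s − D = 8.56 − 3.350 = 5.210 mg/L.

DO ≈ 5.21 mg/L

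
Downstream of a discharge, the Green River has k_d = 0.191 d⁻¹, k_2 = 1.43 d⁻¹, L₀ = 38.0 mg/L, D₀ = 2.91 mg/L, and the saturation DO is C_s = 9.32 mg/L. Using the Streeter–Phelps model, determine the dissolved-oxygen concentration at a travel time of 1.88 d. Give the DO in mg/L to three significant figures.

k_d L₀/(k_2−k_d) = 0.191×38.0/(1.43−0.191) = 7.258/1.239 = 5.858 mg/L.
e^(−k_d t) = e^(−0.191×1.880) = 0.6983; e^(−k_2 t) = e^(−1.43×1.880) = 0.06799.
D = 5.858 × (0.6983 − 0.06799) + 2.91 × 0.06799 = 3.692 + 0.1978 = 3.890 mg/L.
DO = C_s − D = 9.32 − 3.890 = 5.430 mg/L.

DO ≈ 5.43 mg/L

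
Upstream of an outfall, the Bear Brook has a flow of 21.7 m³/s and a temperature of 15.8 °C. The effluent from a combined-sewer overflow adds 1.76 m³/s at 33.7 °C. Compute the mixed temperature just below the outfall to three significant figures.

Flow-weighted mixing: C = (Q_r C_r + Q_w C_w)/(Q_r + Q_w)
= (21.7×15.8 + 1.76×33.7)/(21.7 + 1.76) = 402.2/23.46 = 17.14 °C.

17.1 °C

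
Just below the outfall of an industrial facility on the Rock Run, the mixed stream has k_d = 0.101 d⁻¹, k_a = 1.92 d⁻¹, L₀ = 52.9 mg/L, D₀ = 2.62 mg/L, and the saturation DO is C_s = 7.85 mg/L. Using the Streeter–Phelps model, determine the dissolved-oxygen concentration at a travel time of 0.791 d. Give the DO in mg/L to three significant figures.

k_d L₀/(k_a−k_d) = 0.101×52.9/(1.92−0.101) = 5.343/1.819 = 2.937 mg/L.
e^(−k_d t) = e^(−0.101×0.7910) = 0.9232; e^(−k_a t) = e^(−1.92×0.7910) = 0.2190.
D = 2.937 × (0.9232 − 0.2190) + 2.62 × 0.2190 = 2.069 + 0.5738 = 2.642 mg/L.
DO = C_s − D = 7.85 − 2.642 = 5.208 mg/L.

DO ≈ 5.21 mg/L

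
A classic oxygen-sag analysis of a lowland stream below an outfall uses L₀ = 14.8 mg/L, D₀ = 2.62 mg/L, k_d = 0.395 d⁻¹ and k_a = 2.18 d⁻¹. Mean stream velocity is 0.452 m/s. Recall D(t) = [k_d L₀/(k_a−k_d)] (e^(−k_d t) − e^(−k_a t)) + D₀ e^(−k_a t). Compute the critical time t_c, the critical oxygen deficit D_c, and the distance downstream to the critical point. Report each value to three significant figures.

t_c ≈ 0.0554 d; D_c ≈ 2.62 mg/L; x_c ≈ 2.16 km

At the critical point dD/dt = 0, so k_d L₀ e^(−k_d t) = k_a D. Substituting D(t) from the Streeter–Phelps equation and solving for t gives
t_c = ln[(k_a/k_d)(1 − D₀(k_a−k_d)/(k_d L₀))] / (k_a−k_d).
Here k_a−k_d = 1.785 d⁻¹ and 1 − D₀(k_a−k_d)/(k_d L₀) = 1 − 2.62×1.785/(0.395×14.8) = 0.2000, so
t_c = ln(5.519 × 0.2000) / 1.785 = 0.09884 / 1.785 = 0.05537 d.
D_c = (k_d/k_a) L₀ e^(−k_d t_c) = (0.395/2.18) × 14.8 × e^(−0.395×0.05537) = 0.1812 × 14.8 × 0.9784 = 2.624 mg/L.
x_c = v t_c = 0.452 m/s × 0.05537 d × 86400 s/d = 2162 m ≈ 2.16 km.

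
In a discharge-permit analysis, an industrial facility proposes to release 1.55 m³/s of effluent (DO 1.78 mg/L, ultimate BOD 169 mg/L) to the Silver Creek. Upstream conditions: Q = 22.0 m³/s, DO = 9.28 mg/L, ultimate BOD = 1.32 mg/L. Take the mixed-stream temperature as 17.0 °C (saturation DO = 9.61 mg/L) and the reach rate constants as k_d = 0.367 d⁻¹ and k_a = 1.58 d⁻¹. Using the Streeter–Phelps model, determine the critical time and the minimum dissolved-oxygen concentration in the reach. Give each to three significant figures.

Mixed DO = (22.0×9.28 + 1.55×1.78)/(22.0+1.55) = 206.9/23.55 = 8.786 mg/L.
Mixed L₀ = (22.0×1.32 + 1.55×169)/(23.55) = 291.0/23.55 = 12.36 mg/L.
Initial deficit D₀ = C_s − DO₀ = 9.61 − 8.786 = 0.8236 mg/L.
t_c = (1/1.213) ln[(1.58/0.367)(1 − 0.8236×1.213/(0.367×12.36))] = 0.8244 × ln(3.357) = 0.9983 d.
D_c = (0.367/1.58) × 12.36 × e^(−0.367×0.9983) = 0.2323 × 12.36 × 0.6932 = 1.990 mg/L.
Minimum DO = 9.61 − 1.990 = 7.620 mg/L.

t_c ≈ 0.998 d; minimum DO ≈ 7.62 mg/L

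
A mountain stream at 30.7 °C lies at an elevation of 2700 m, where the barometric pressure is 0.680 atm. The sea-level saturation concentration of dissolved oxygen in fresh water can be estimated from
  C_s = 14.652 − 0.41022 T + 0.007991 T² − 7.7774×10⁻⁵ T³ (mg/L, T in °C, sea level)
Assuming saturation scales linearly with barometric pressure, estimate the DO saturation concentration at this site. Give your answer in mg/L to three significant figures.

At sea level: C_s = 14.652 − 0.41022×30.7 + 0.007991×30.7² − 7.7774×10⁻⁵×30.7³ = 7.339 mg/L.
Pressure correction: C_s' = 7.339 × 0.680 = 4.991 mg/L.

C_s ≈ 4.99 mg/L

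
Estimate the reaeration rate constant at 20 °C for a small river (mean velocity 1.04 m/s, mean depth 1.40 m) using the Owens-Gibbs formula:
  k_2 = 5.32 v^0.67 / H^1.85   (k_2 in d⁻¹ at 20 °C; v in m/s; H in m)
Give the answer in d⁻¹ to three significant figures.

k_2 = 5.32 × 1.04^0.67 / 1.40^1.85 = 5.32 × 1.027 / 1.864 = 2.931 d⁻¹.

k_2 ≈ 2.93 d⁻¹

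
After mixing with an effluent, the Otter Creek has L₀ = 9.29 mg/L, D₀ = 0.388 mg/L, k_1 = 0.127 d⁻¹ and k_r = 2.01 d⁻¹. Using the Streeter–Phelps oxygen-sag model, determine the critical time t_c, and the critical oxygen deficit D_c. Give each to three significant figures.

t_c ≈ 0.954 d; D_c ≈ 0.520 mg/L

At the critical point dD/dt = 0, so k_1 L₀ e^(−k_1 t) = k_r D. Substituting D(t) from the Streeter–Phelps equation and solving for t gives
t_c = ln[(k_r/k_1)(1 − D₀(k_r−k_1)/(k_1 L₀))] / (k_r−k_1).
Here k_r−k_1 = 1.883 d⁻¹ and 1 − D₀(k_r−k_1)/(k_1 L₀) = 1 − 0.388×1.883/(0.127×9.29) = 0.3808, so
t_c = ln(15.83 × 0.3808) / 1.883 = 1.796 / 1.883 = 0.9539 d.
D_c = (k_1/k_r) L₀ e^(−k_1 t_c) = (0.127/2.01) × 9.29 × e^(−0.127×0.9539) = 0.06318 × 9.29 × 0.8859 = 0.5200 mg/L.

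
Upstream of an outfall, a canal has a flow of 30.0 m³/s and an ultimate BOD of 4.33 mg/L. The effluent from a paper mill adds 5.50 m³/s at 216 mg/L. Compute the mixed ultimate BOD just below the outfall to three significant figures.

Flow-weighted mixing: C = (Q_r C_r + Q_w C_w)/(Q_r + Q_w)
= (30.0×4.33 + 5.50×216)/(30.0 + 5.50) = 1318/35.50 = 37.12 mg/L.

37.1 mg/L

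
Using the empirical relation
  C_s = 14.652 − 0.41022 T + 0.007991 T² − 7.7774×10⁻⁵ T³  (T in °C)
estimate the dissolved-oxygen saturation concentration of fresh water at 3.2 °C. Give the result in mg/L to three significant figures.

C_s ≈ 13.4 mg/L

C_s = 14.652 − 0.41022×3.2 + 0.007991×3.2² − 7.7774×10⁻⁵×3.2³ = 13.42 mg/L.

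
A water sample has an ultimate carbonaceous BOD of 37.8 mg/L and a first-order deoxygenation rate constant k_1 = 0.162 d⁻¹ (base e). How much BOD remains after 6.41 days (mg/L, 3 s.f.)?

L_t = L₀ e^(−k_1 t) = 37.8 × e^(−0.162×6.41) = 37.8 × 0.3540 = 13.38 mg/L.

L ≈ 13.4 mg/L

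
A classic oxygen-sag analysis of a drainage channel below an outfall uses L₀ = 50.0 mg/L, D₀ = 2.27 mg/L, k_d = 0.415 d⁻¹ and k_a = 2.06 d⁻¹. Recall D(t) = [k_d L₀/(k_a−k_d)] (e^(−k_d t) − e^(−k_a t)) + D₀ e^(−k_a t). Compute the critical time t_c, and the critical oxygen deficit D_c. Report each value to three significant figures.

At the critical point dD/dt = 0, so k_d L₀ e^(−k_d t) = k_a D. Substituting D(t) from the Streeter–Phelps equation and solving for t gives
t_c = ln[(k_a/k_d)(1 − D₀(k_a−k_d)/(k_d L₀))] / (k_a−k_d).
Here k_a−k_d = 1.645 d⁻¹ and 1 − D₀(k_a−k_d)/(k_d L₀) = 1 − 2.27×1.645/(0.415×50.0) = 0.8200, so
t_c = ln(4.964 × 0.8200) / 1.645 = 1.404 / 1.645 = 0.8534 d.
L(t_c) = L₀ e^(−k_d t_c) = 50.0 × 0.7018 = 35.09 mg/L, and at the critical point k_a D_c = k_d L, so D_c = (0.415/2.06) × 35.09 = 7.069 mg/L.

t_c ≈ 0.853 d; D_c ≈ 7.07 mg/L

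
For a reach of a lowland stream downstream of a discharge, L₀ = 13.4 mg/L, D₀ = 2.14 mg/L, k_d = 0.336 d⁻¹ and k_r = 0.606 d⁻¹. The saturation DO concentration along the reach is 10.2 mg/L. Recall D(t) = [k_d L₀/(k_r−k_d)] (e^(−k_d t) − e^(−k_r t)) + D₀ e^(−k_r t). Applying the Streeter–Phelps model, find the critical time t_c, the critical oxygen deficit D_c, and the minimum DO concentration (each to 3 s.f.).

t_c = [1/(k_r−k_d)] ln[(k_r/k_d)(1 − D₀(k_r−k_d)/(k_d L₀))]
= [1/(0.606−0.336)] ln[(0.606/0.336)(1 − 2.14×0.2700/(0.336×13.4))]
= (1/0.2700) ln[1.804 × 0.8717] = 3.704 × ln(1.572) = 3.704 × 0.4524 = 1.676 d.
L(t_c) = L₀ e^(−k_d t_c) = 13.4 × 0.5695 = 7.631 mg/L, and at the critical point k_r D_c = k_d L, so D_c = (0.336/0.606) × 7.631 = 4.231 mg/L.
Minimum DO = C_s − D_c = 10.2 − 4.231 = 5.969 mg/L.

t_c ≈ 1.68 d; D_c ≈ 4.23 mg/L; min DO ≈ 5.97 mg/L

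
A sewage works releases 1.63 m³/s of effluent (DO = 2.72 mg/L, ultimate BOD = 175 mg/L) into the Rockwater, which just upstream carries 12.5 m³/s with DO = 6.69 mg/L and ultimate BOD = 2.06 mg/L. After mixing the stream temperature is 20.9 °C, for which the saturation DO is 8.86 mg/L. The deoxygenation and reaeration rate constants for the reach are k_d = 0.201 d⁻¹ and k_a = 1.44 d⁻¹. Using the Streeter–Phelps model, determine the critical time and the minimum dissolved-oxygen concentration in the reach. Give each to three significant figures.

t_c ≈ 0.514 d; minimum DO ≈ 6.09 mg/L

Mixed DO = (12.5×6.69 + 1.63×2.72)/(12.5+1.63) = 88.06/14.13 = 6.232 mg/L.
Mixed L₀ = (12.5×2.06 + 1.63×175)/(14.13) = 311.0/14.13 = 22.01 mg/L.
Initial deficit D₀ = C_s − DO₀ = 8.86 − 6.232 = 2.628 mg/L.
t_c = (1/1.239) ln[(1.44/0.201)(1 − 2.628×1.239/(0.201×22.01))] = 0.8071 × ln(1.891) = 0.5144 d.
D_c = (0.201/1.44) × 22.01 × e^(−0.201×0.5144) = 0.1396 × 22.01 × 0.9018 = 2.770 mg/L.
Minimum DO = 8.86 − 2.770 = 6.090 mg/L.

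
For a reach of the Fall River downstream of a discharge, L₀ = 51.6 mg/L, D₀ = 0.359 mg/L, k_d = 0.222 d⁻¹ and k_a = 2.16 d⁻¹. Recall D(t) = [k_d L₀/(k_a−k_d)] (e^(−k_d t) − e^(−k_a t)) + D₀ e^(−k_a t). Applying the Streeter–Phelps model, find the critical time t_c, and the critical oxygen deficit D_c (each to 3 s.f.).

t_c = [1/(k_a−k_d)] ln[(k_a/k_d)(1 − D₀(k_a−k_d)/(k_d L₀))]
= [1/(2.16−0.222)] ln[(2.16/0.222)(1 − 0.359×1.938/(0.222×51.6))]
= (1/1.938) ln[9.730 × 0.9393] = 0.5160 × ln(9.139) = 0.5160 × 2.213 = 1.142 d.
L(t_c) = L₀ e^(−k_d t_c) = 51.6 × 0.7761 = 40.05 mg/L, and at the critical point k_a D_c = k_d L, so D_c = (0.222/2.16) × 40.05 = 4.116 mg/L.

t_c ≈ 1.14 d; D_c ≈ 4.12 mg/L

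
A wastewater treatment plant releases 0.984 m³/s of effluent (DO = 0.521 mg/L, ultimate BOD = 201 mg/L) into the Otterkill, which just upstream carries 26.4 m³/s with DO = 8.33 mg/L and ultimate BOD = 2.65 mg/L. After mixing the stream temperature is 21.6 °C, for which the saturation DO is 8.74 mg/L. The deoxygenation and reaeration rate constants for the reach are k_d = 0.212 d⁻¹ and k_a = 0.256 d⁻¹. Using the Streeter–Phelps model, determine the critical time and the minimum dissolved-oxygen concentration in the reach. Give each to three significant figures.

Mixed DO = (26.4×8.33 + 0.984×0.521)/(26.4+0.984) = 220.4/27.38 = 8.049 mg/L.
Mixed L₀ = (26.4×2.65 + 0.984×201)/(27.38) = 267.7/27.38 = 9.777 mg/L.
Initial deficit D₀ = C_s − DO₀ = 8.74 − 8.049 = 0.6906 mg/L.
t_c = (1/0.04400) ln[(0.256/0.212)(1 − 0.6906×0.04400/(0.212×9.777))] = 22.73 × ln(1.190) = 3.951 d.
D_c = (0.212/0.256) × 9.777 × e^(−0.212×3.951) = 0.8281 × 9.777 × 0.4328 = 3.504 mg/L.
Minimum DO = 8.74 − 3.504 = 5.236 mg/L.

t_c ≈ 3.95 d; minimum DO ≈ 5.24 mg/L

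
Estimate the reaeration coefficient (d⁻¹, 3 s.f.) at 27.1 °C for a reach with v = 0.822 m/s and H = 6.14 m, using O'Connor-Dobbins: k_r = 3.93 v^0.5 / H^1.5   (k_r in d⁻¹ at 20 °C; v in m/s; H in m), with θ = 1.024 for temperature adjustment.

k_r(20) = 3.93 × 0.822^0.5 / 6.14^1.5 = 3.93 × 0.9066 / 15.21 = 0.2342 d⁻¹.
k_r(27.1) = 0.2342 × 1.024^(27.1−20) = 0.2342 × 1.183 = 0.2771 d⁻¹.

k_r ≈ 0.277 d⁻¹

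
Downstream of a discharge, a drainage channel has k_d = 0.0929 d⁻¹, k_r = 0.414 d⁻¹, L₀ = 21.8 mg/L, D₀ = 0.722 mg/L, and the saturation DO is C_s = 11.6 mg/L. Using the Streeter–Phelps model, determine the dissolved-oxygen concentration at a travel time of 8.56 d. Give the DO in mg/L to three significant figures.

k_d L₀/(k_r−k_d) = 0.0929×21.8/(0.414−0.0929) = 2.025/0.3211 = 6.307 mg/L.
e^(−k_d t) = e^(−0.0929×8.560) = 0.4515; e^(−k_r t) = e^(−0.414×8.560) = 0.02890.
D = 6.307 × (0.4515 − 0.02890) + 0.722 × 0.02890 = 2.665 + 0.02087 = 2.686 mg/L.
DO = C_s − D = 11.6 − 2.686 = 8.914 mg/L.

DO ≈ 8.91 mg/L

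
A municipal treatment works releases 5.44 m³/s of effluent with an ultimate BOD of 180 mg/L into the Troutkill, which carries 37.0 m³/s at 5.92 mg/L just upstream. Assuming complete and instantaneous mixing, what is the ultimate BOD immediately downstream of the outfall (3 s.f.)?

Flow-weighted mixing: C = (Q_r C_r + Q_w C_w)/(Q_r + Q_w)
= (37.0×5.92 + 5.44×180)/(37.0 + 5.44) = 1198/42.44 = 28.23 mg/L.

28.2 mg/L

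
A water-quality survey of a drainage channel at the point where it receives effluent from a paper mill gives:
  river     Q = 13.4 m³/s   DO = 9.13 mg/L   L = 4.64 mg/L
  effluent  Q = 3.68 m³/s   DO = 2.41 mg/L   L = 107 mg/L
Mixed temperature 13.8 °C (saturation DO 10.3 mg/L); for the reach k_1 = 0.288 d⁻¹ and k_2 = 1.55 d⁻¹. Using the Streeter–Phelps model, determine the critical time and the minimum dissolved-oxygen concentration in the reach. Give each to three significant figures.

Mixed DO = (13.4×9.13 + 3.68×2.41)/(13.4+3.68) = 131.2/17.08 = 7.682 mg/L.
Mixed L₀ = (13.4×4.64 + 3.68×107)/(17.08) = 455.9/17.08 = 26.69 mg/L.
Initial deficit D₀ = C_s − DO₀ = 10.3 − 7.682 = 2.618 mg/L.
t_c = (1/1.262) ln[(1.55/0.288)(1 − 2.618×1.262/(0.288×26.69))] = 0.7924 × ln(3.069) = 0.8886 d.
D_c = (0.288/1.55) × 26.69 × e^(−0.288×0.8886) = 0.1858 × 26.69 × 0.7742 = 3.840 mg/L.
Minimum DO = 10.3 − 3.840 = 6.460 mg/L.

t_c ≈ 0.889 d; minimum DO ≈ 6.46 mg/L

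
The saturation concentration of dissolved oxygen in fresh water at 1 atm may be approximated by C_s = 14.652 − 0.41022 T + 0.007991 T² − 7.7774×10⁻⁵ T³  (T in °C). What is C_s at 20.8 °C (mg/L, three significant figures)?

C_s = 14.652 − 0.41022×20.8 + 0.007991×20.8² − 7.7774×10⁻⁵×20.8³ = 8.877 mg/L.

C_s ≈ 8.88 mg/L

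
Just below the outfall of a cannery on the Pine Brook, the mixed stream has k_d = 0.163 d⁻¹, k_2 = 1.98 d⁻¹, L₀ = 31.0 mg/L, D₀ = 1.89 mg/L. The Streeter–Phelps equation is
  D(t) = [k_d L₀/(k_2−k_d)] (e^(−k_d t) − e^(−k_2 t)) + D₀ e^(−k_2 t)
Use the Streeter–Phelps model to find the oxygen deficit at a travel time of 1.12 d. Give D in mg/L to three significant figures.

D ≈ 2.22 mg/L

k_d L₀/(k_2−k_d) = 0.163×31.0/(1.98−0.163) = 5.053/1.817 = 2.781 mg/L.
e^(−k_d t) = e^(−0.163×1.120) = 0.8331; e^(−k_2 t) = e^(−1.98×1.120) = 0.1089.
D = 2.781 × (0.8331 − 0.1089) + 1.89 × 0.1089 = 2.014 + 0.2058 = 2.220 mg/L.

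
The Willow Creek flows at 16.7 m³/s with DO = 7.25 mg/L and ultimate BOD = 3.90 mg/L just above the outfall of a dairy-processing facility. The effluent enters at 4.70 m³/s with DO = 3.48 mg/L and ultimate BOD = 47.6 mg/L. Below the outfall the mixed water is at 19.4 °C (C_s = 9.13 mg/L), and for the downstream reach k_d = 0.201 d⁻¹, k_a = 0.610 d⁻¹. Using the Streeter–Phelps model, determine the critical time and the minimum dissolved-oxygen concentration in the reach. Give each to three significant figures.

t_c ≈ 1.43 d; minimum DO ≈ 5.79 mg/L

Mixed DO = (16.7×7.25 + 4.70×3.48)/(16.7+4.70) = 137.4/21.40 = 6.422 mg/L.
Mixed L₀ = (16.7×3.90 + 4.70×47.6)/(21.40) = 288.9/21.40 = 13.50 mg/L.
Initial deficit D₀ = C_s − DO₀ = 9.13 − 6.422 = 2.708 mg/L.
t_c = (1/0.4090) ln[(0.610/0.201)(1 − 2.708×0.4090/(0.201×13.50))] = 2.445 × ln(1.796) = 1.432 d.
D_c = (0.201/0.610) × 13.50 × e^(−0.201×1.432) = 0.3295 × 13.50 × 0.7500 = 3.336 mg/L.
Minimum DO = 9.13 − 3.336 = 5.794 mg/L.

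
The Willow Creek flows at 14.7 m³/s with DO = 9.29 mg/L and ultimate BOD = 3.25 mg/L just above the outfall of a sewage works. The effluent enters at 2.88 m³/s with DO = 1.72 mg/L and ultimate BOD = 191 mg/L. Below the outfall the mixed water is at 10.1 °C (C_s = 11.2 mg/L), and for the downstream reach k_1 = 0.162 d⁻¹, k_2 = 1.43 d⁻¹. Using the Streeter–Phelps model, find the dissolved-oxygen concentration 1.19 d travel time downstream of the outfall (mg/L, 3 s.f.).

Mixed DO = (14.7×9.29 + 2.88×1.72)/(14.7+2.88) = 141.5/17.58 = 8.050 mg/L.
Mixed L₀ = (14.7×3.25 + 2.88×191)/(17.58) = 597.9/17.58 = 34.01 mg/L.
Initial deficit D₀ = C_s − DO₀ = 11.2 − 8.050 = 3.150 mg/L.
D(1.19) = [0.162×34.01/(1.43−0.162)](e^(−0.162×1.19) − e^(−1.43×1.19)) + 3.150 e^(−1.43×1.19)
= 4.345 × (0.8247 − 0.1824) + 3.150 × 0.1824 = 3.365 mg/L.
DO = 11.2 − 3.365 = 7.835 mg/L.

DO ≈ 7.83 mg/L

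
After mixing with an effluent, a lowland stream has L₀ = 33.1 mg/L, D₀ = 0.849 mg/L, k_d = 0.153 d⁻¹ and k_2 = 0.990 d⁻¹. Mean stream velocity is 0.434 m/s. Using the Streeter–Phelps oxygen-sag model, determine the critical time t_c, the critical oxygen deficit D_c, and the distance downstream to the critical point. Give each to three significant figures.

With k_2/k_d = 6.471 and 1 − D₀(k_2−k_d)/(k_d L₀) = 0.8597,
t_c = ln(6.471 × 0.8597) / (0.990 − 0.153) = ln(5.563) / 0.8370 = 1.716/0.8370 = 2.050 d.
D_c = (k_d/k_2) L₀ e^(−k_d t_c) = (0.153/0.990) × 33.1 × e^(−0.153×2.050) = 0.1545 × 33.1 × 0.7307 = 3.738 mg/L.
x_c = v t_c = 0.434 m/s × 2.050 d × 86400 s/d = 76880 m ≈ 76.9 km.

t_c ≈ 2.05 d; D_c ≈ 3.74 mg/L; x_c ≈ 76.9 km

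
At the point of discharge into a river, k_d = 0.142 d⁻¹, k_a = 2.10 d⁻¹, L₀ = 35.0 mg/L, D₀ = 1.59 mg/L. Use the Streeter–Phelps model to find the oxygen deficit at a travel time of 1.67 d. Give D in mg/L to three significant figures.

k_d L₀/(k_a−k_d) = 0.142×35.0/(2.10−0.142) = 4.970/1.958 = 2.538 mg/L.
e^(−k_d t) = e^(−0.142×1.670) = 0.7889; e^(−k_a t) = e^(−2.10×1.670) = 0.02999.
D = 2.538 × (0.7889 − 0.02999) + 1.59 × 0.02999 = 1.926 + 0.04768 = 1.974 mg/L.

D ≈ 1.97 mg/L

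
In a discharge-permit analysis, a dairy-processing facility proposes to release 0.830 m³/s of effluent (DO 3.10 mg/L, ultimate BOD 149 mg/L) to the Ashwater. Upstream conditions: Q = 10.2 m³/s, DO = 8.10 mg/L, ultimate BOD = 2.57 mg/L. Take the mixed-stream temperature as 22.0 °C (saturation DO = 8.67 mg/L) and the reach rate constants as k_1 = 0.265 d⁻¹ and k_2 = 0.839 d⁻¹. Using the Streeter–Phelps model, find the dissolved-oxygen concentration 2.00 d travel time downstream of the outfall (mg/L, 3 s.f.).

Mixed DO = (10.2×8.10 + 0.830×3.10)/(10.2+0.830) = 85.19/11.03 = 7.724 mg/L.
Mixed L₀ = (10.2×2.57 + 0.830×149)/(11.03) = 149.9/11.03 = 13.59 mg/L.
Initial deficit D₀ = C_s − DO₀ = 8.67 − 7.724 = 0.9462 mg/L.
D(2.00) = [0.265×13.59/(0.839−0.265)](e^(−0.265×2.00) − e^(−0.839×2.00)) + 0.9462 e^(−0.839×2.00)
= 6.274 × (0.5886 − 0.1867) + 0.9462 × 0.1867 = 2.698 mg/L.
DO = 8.67 − 2.698 = 5.972 mg/L.

DO ≈ 5.97 mg/L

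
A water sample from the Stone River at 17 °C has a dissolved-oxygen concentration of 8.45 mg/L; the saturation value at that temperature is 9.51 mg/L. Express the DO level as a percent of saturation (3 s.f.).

% saturation = C/C_s × 100 = 8.45/9.51 × 100 = 88.9 %.

88.9 % saturation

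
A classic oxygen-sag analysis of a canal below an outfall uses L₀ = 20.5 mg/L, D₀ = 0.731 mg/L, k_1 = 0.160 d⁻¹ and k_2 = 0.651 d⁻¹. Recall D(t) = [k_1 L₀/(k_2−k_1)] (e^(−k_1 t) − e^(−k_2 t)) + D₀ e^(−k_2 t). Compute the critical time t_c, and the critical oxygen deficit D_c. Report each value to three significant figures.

At the critical point dD/dt = 0, so k_1 L₀ e^(−k_1 t) = k_2 D. Substituting D(t) from the Streeter–Phelps equation and solving for t gives
t_c = ln[(k_2/k_1)(1 − D₀(k_2−k_1)/(k_1 L₀))] / (k_2−k_1).
Here k_2−k_1 = 0.4910 d⁻¹ and 1 − D₀(k_2−k_1)/(k_1 L₀) = 1 − 0.731×0.4910/(0.160×20.5) = 0.8906, so
t_c = ln(4.069 × 0.8906) / 0.4910 = 1.287 / 0.4910 = 2.622 d.
D_c = (k_1/k_2) L₀ e^(−k_1 t_c) = (0.160/0.651) × 20.5 × e^(−0.160×2.622) = 0.2458 × 20.5 × 0.6574 = 3.312 mg/L.

t_c ≈ 2.62 d; D_c ≈ 3.31 mg/L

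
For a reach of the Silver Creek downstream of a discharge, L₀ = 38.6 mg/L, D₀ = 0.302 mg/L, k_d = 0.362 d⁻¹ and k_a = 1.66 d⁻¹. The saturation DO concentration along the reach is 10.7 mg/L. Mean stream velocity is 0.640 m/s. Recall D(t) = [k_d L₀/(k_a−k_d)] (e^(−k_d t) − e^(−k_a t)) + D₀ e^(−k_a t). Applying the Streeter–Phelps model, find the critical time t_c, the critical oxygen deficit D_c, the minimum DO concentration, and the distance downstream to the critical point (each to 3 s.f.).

t_c ≈ 1.15 d; D_c ≈ 5.55 mg/L; min DO ≈ 5.15 mg/L; x_c ≈ 63.7 km

At the critical point dD/dt = 0, so k_d L₀ e^(−k_d t) = k_a D. Substituting D(t) from the Streeter–Phelps equation and solving for t gives
t_c = ln[(k_a/k_d)(1 − D₀(k_a−k_d)/(k_d L₀))] / (k_a−k_d).
Here k_a−k_d = 1.298 d⁻¹ and 1 − D₀(k_a−k_d)/(k_d L₀) = 1 − 0.302×1.298/(0.362×38.6) = 0.9719, so
t_c = ln(4.586 × 0.9719) / 1.298 = 1.494 / 1.298 = 1.151 d.
D_c = (k_d/k_a) L₀ e^(−k_d t_c) = (0.362/1.66) × 38.6 × e^(−0.362×1.151) = 0.2181 × 38.6 × 0.6592 = 5.549 mg/L.
Minimum DO = C_s − D_c = 10.7 − 5.549 = 5.151 mg/L.
x_c = v t_c = 0.640 m/s × 1.151 d × 86400 s/d = 63670 m ≈ 63.7 km.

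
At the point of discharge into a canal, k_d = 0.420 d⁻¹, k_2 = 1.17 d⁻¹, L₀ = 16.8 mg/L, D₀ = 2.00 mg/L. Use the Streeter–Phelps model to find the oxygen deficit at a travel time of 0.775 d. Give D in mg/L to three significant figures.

D ≈ 3.80 mg/L

k_d L₀/(k_2−k_d) = 0.420×16.8/(1.17−0.420) = 7.056/0.7500 = 9.408 mg/L.
e^(−k_d t) = e^(−0.420×0.7750) = 0.7222; e^(−k_2 t) = e^(−1.17×0.7750) = 0.4038.
D = 9.408 × (0.7222 − 0.4038) + 2.00 × 0.4038 = 2.995 + 0.8077 = 3.803 mg/L.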